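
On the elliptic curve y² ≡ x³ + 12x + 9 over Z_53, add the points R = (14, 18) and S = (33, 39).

(14, 18) + (33, 39). λ = (39 - 18)/(33 - 14) ≡ 21/19 mod 53. 19⁻¹ ≡ 14 (mod 53) since 19·14 = 266 ≡ 1, so λ ≡ 29.
  x = λ² - 14 - 33 = 841 - 47 ≡ 52; y = λ·(14 - 52) - 18 ≡ 46. → (52, 46)

(52, 46)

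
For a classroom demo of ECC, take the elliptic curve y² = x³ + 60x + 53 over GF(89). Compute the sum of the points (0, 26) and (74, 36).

(0, 26) + (74, 36). λ = (36 - 26)/(74 - 0) ≡ 10/74 mod 89. 74⁻¹ ≡ 83 (mod 89), so λ ≡ 29.
  x = λ² - 0 - 74 = 841 - 74 ≡ 55; y = λ·(0 - 55) - 26 ≡ 70. → (55, 70)

(55, 70)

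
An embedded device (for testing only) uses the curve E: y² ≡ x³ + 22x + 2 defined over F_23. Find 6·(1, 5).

Write Q = (1, 5).
Repeated addition: build up to 6Q.
2Q: tangent at (1, 5): λ = (3·1² + 22)/(2·5) ≡ 2/10. 10⁻¹ ≡ 7 (mod 23) since 10·7 = 70 ≡ 1, so λ ≡ 2·7 ≡ 14.
  x = λ² - 1 - 1 = 196 - 2 ≡ 10; y = λ·(1 - 10) - 5 ≡ 7. → (10, 7)
3Q: (10, 7) + (1, 5). λ = (5 - 7)/(1 - 10) ≡ 21/14 mod 23. 14⁻¹ ≡ 5 (mod 23), so λ ≡ 13.
  x = λ² - 10 - 1 = 169 - 11 ≡ 20; y = λ·(10 - 20) - 7 ≡ 1. → (20, 1)
4Q: (20, 1) + (1, 5). λ = (5 - 1)/(1 - 20) ≡ 4/4 mod 23. 4⁻¹ ≡ 6 (mod 23), so λ ≡ 1.
  x = λ² - 20 - 1 = 1 - 21 ≡ 3; y = λ·(20 - 3) - 1 ≡ 16. → (3, 16)
5Q: (3, 16) + (1, 5). λ = (5 - 16)/(1 - 3) ≡ 12/21 mod 23. 21⁻¹ ≡ 11 (mod 23) since 21·11 = 231 ≡ 1, so λ ≡ 17.
  x = λ² - 3 - 1 = 289 - 4 ≡ 9; y = λ·(3 - 9) - 16 ≡ 20. → (9, 20)
6Q: (9, 20) + (1, 5). λ = (5 - 20)/(1 - 9) ≡ 8/15 mod 23. 15⁻¹ ≡ 20 (mod 23) since 15·20 = 300 ≡ 1, so λ ≡ 22.
  x = λ² - 9 - 1 = 484 - 10 ≡ 14; y = λ·(9 - 14) - 20 ≡ 8. → (14, 8)

(14, 8)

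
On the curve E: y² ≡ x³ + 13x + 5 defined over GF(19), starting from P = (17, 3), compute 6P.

Double-and-add on 6 = (110)₂. Start with P = (17, 3) for the leading 1-bit.
double: tangent at (17, 3): λ = (3·17² + 13)/(2·3) ≡ 6/6. 6⁻¹ ≡ 16 (mod 19) since 6·16 = 96 ≡ 1, so λ ≡ 6·16 ≡ 1.
  x = λ² - 17 - 17 = 1 - 34 ≡ 5; y = λ·(17 - 5) - 3 ≡ 9. → (5, 9)
add P: (5, 9) + (17, 3). λ = (3 - 9)/(17 - 5) ≡ 13/12 mod 19. 12⁻¹ ≡ 8 (mod 19), so λ ≡ 9.
  x = λ² - 5 - 17 = 81 - 22 ≡ 2; y = λ·(5 - 2) - 9 ≡ 18. → (2, 18)
double: tangent at (2, 18): λ = (3·2² + 13)/(2·18) ≡ 6/17. 17⁻¹ ≡ 9 (mod 19), so λ ≡ 6·9 ≡ 16.
  x = λ² - 2 - 2 = 256 - 4 ≡ 5; y = λ·(2 - 5) - 18 ≡ 10. → (5, 10)

(5, 10)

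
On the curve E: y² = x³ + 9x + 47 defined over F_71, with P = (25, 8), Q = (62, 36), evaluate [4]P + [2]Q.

(60, 45)

First 4P:
Double-and-add on 4 = (100)₂. Start with P = (25, 8) for the leading 1-bit.
double: tangent at (25, 8): λ = (3·25² + 9)/(2·8) ≡ 38/16. 16⁻¹ ≡ 40 (mod 71), so λ ≡ 38·40 ≡ 29.
  x = λ² - 25 - 25 = 841 - 50 ≡ 10; y = λ·(25 - 10) - 8 ≡ 1. → (10, 1)
double: tangent at (10, 1): λ = (3·10² + 9)/(2·1) ≡ 25/2. 2⁻¹ ≡ 36 (mod 71) since 2·36 = 72 ≡ 1, so λ ≡ 25·36 ≡ 48.
  x = λ² - 10 - 10 = 2304 - 20 ≡ 12; y = λ·(10 - 12) - 1 ≡ 45. → (12, 45)
4P = (12, 45).
Next 2Q:
Repeated addition: build up to 2Q.
2Q: tangent at (62, 36): λ = (3·62² + 9)/(2·36) ≡ 39/1. 1⁻¹ ≡ 1 (mod 71), so λ ≡ 39·1 ≡ 39.
  x = λ² - 62 - 62 = 1521 - 124 ≡ 48; y = λ·(62 - 48) - 36 ≡ 13. → (48, 13)
2Q = (48, 13).
Finally 4P + 2Q:
(12, 45) + (48, 13). λ = (13 - 45)/(48 - 12) ≡ 39/36 mod 71. 36⁻¹ ≡ 2 (mod 71) since 36·2 = 72 ≡ 1, so λ ≡ 7.
  x = λ² - 12 - 48 = 49 - 60 ≡ 60; y = λ·(12 - 60) - 45 ≡ 45. → (60, 45)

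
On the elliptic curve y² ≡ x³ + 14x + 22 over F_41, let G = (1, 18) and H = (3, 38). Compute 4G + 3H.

(16, 23)

First 4G:
Repeated addition: build up to 4G.
2G: tangent at (1, 18): λ = (3·1² + 14)/(2·18) ≡ 17/36. 36⁻¹ ≡ 8 (mod 41), so λ ≡ 17·8 ≡ 13.
  x = λ² - 1 - 1 = 169 - 2 ≡ 3; y = λ·(1 - 3) - 18 ≡ 38. → (3, 38)
3G: (3, 38) + (1, 18). λ = (18 - 38)/(1 - 3) ≡ 21/39 mod 41. 39⁻¹ ≡ 20 (mod 41) since 39·20 = 780 ≡ 1, so λ ≡ 10.
  x = λ² - 3 - 1 = 100 - 4 ≡ 14; y = λ·(3 - 14) - 38 ≡ 16. → (14, 16)
4G: (14, 16) + (1, 18). λ = (18 - 16)/(1 - 14) ≡ 2/28 mod 41. 28⁻¹ ≡ 22 (mod 41), so λ ≡ 3.
  x = λ² - 14 - 1 = 9 - 15 ≡ 35; y = λ·(14 - 35) - 16 ≡ 3. → (35, 3)
4G = (35, 3).
Next 3H:
Repeated addition: build up to 3H.
2H: tangent at (3, 38): λ = (3·3² + 14)/(2·38) ≡ 0/35. 35⁻¹ ≡ 34 (mod 41), so λ ≡ 0·34 ≡ 0.
  x = λ² - 3 - 3 = 0 - 6 ≡ 35; y = λ·(3 - 35) - 38 ≡ 3. → (35, 3)
3H: (35, 3) + (3, 38). λ = (38 - 3)/(3 - 35) ≡ 35/9 mod 41. 9⁻¹ ≡ 32 (mod 41) since 9·32 = 288 ≡ 1, so λ ≡ 13.
  x = λ² - 35 - 3 = 169 - 38 ≡ 8; y = λ·(35 - 8) - 3 ≡ 20. → (8, 20)
3H = (8, 20).
Finally 4G + 3H:
(35, 3) + (8, 20). λ = (20 - 3)/(8 - 35) ≡ 17/14 mod 41. 14⁻¹ ≡ 3 (mod 41) since 14·3 = 42 ≡ 1, so λ ≡ 10.
  x = λ² - 35 - 8 = 100 - 43 ≡ 16; y = λ·(35 - 16) - 3 ≡ 23. → (16, 23)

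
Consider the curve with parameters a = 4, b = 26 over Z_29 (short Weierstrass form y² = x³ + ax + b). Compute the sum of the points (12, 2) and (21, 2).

(12, 2) + (21, 2). λ = (2 - 2)/(21 - 12) ≡ 0/9 mod 29. 9⁻¹ ≡ 13 (mod 29) since 9·13 = 117 ≡ 1, so λ ≡ 0.
  x = λ² - 12 - 21 = 0 - 33 ≡ 25; y = λ·(12 - 25) - 2 ≡ 27. → (25, 27)

(25, 27)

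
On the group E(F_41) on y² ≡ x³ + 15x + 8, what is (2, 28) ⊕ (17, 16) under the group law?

(2, 28) + (17, 16). λ = (16 - 28)/(17 - 2) ≡ 29/15 mod 41. 15⁻¹ ≡ 11 (mod 41), so λ ≡ 32.
  x = λ² - 2 - 17 = 1024 - 19 ≡ 21; y = λ·(2 - 21) - 28 ≡ 20. → (21, 20)

(21, 20)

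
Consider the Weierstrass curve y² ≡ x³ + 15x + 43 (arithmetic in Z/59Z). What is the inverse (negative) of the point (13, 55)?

-(13, 55) = (13, -55 mod 59) = (13, 4).

(13, 4)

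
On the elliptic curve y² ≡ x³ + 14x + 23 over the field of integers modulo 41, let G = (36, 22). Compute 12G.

Repeated addition: build up to 12G.
2G: tangent at (36, 22): λ = (3·36² + 14)/(2·22) ≡ 7/3. 3⁻¹ ≡ 14 (mod 41), so λ ≡ 7·14 ≡ 16.
  x = λ² - 36 - 36 = 256 - 72 ≡ 20; y = λ·(36 - 20) - 22 ≡ 29. → (20, 29)
3G: (20, 29) + (36, 22). λ = (22 - 29)/(36 - 20) ≡ 34/16 mod 41. 16⁻¹ ≡ 18 (mod 41), so λ ≡ 38.
  x = λ² - 20 - 36 = 1444 - 56 ≡ 35; y = λ·(20 - 35) - 29 ≡ 16. → (35, 16)
4G: (35, 16) + (36, 22). λ = (22 - 16)/(36 - 35) ≡ 6/1 mod 41. 1⁻¹ ≡ 1 (mod 41), so λ ≡ 6.
  x = λ² - 35 - 36 = 36 - 71 ≡ 6; y = λ·(35 - 6) - 16 ≡ 35. → (6, 35)
5G: (6, 35) + (36, 22). λ = (22 - 35)/(36 - 6) ≡ 28/30 mod 41. 30⁻¹ ≡ 26 (mod 41) since 30·26 = 780 ≡ 1, so λ ≡ 31.
  x = λ² - 6 - 36 = 961 - 42 ≡ 17; y = λ·(6 - 17) - 35 ≡ 34. → (17, 34)
6G: (17, 34) + (36, 22). λ = (22 - 34)/(36 - 17) ≡ 29/19 mod 41. 19⁻¹ ≡ 13 (mod 41) since 19·13 = 247 ≡ 1, so λ ≡ 8.
  x = λ² - 17 - 36 = 64 - 53 ≡ 11; y = λ·(17 - 11) - 34 ≡ 14. → (11, 14)
7G: (11, 14) + (36, 22). λ = (22 - 14)/(36 - 11) ≡ 8/25 mod 41. 25⁻¹ ≡ 23 (mod 41), so λ ≡ 20.
  x = λ² - 11 - 36 = 400 - 47 ≡ 25; y = λ·(11 - 25) - 14 ≡ 34. → (25, 34)
8G: (25, 34) + (36, 22). λ = (22 - 34)/(36 - 25) ≡ 29/11 mod 41. 11⁻¹ ≡ 15 (mod 41), so λ ≡ 25.
  x = λ² - 25 - 36 = 625 - 61 ≡ 31; y = λ·(25 - 31) - 34 ≡ 21. → (31, 21)
9G: (31, 21) + (36, 22). λ = (22 - 21)/(36 - 31) ≡ 1/5 mod 41. 5⁻¹ ≡ 33 (mod 41), so λ ≡ 33.
  x = λ² - 31 - 36 = 1089 - 67 ≡ 38; y = λ·(31 - 38) - 21 ≡ 35. → (38, 35)
10G: (38, 35) + (36, 22). λ = (22 - 35)/(36 - 38) ≡ 28/39 mod 41. 39⁻¹ ≡ 20 (mod 41), so λ ≡ 27.
  x = λ² - 38 - 36 = 729 - 74 ≡ 40; y = λ·(38 - 40) - 35 ≡ 34. → (40, 34)
11G: (40, 34) + (36, 22). λ = (22 - 34)/(36 - 40) ≡ 29/37 mod 41. 37⁻¹ ≡ 10 (mod 41), so λ ≡ 3.
  x = λ² - 40 - 36 = 9 - 76 ≡ 15; y = λ·(40 - 15) - 34 ≡ 0. → (15, 0)
12G: (15, 0) + (36, 22). λ = (22 - 0)/(36 - 15) ≡ 22/21 mod 41. 21⁻¹ ≡ 2 (mod 41), so λ ≡ 3.
  x = λ² - 15 - 36 = 9 - 51 ≡ 40; y = λ·(15 - 40) - 0 ≡ 7. → (40, 7)

(40, 7)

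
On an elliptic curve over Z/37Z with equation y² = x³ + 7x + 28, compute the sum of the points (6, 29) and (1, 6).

(26, 27)

(6, 29) + (1, 6). λ = (6 - 29)/(1 - 6) ≡ 14/32 mod 37. 32⁻¹ ≡ 22 (mod 37) since 32·22 = 704 ≡ 1, so λ ≡ 12.
  x = λ² - 6 - 1 = 144 - 7 ≡ 26; y = λ·(6 - 26) - 29 ≡ 27. → (26, 27)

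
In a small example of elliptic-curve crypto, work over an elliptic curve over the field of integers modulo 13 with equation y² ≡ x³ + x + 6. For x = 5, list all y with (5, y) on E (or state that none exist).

x³ + 1x + 6 = 136 ≡ 6 (mod 13).
6 is a non-residue mod 13; no y exists.

none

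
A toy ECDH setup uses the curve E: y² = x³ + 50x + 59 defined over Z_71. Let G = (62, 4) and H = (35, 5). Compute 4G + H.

(26, 7)

First 4G:
Double-and-add on 4 = (100)₂. Start with G = (62, 4) for the leading 1-bit.
double: tangent at (62, 4): λ = (3·62² + 50)/(2·4) ≡ 9/8. 8⁻¹ ≡ 9 (mod 71), so λ ≡ 9·9 ≡ 10.
  x = λ² - 62 - 62 = 100 - 124 ≡ 47; y = λ·(62 - 47) - 4 ≡ 4. → (47, 4)
double: tangent at (47, 4): λ = (3·47² + 50)/(2·4) ≡ 3/8. 8⁻¹ ≡ 9 (mod 71), so λ ≡ 3·9 ≡ 27.
  x = λ² - 47 - 47 = 729 - 94 ≡ 67; y = λ·(47 - 67) - 4 ≡ 24. → (67, 24)
4G = (67, 24).
Finally 4G + H:
(67, 24) + (35, 5). λ = (5 - 24)/(35 - 67) ≡ 52/39 mod 71. 39⁻¹ ≡ 51 (mod 71) since 39·51 = 1989 ≡ 1, so λ ≡ 25.
  x = λ² - 67 - 35 = 625 - 102 ≡ 26; y = λ·(67 - 26) - 24 ≡ 7. → (26, 7)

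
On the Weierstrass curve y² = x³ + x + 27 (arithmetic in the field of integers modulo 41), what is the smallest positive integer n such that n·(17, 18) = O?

2P: tangent at (17, 18): λ = (3·17² + 1)/(2·18) ≡ 7/36. 36⁻¹ ≡ 8 (mod 41), so λ ≡ 7·8 ≡ 15.
  x = λ² - 17 - 17 = 225 - 34 ≡ 27; y = λ·(17 - 27) - 18 ≡ 37. → (27, 37)
3P: (27, 37) + (17, 18). λ = (18 - 37)/(17 - 27) ≡ 22/31 mod 41. 31⁻¹ ≡ 4 (mod 41) since 31·4 = 124 ≡ 1, so λ ≡ 6.
  x = λ² - 27 - 17 = 36 - 44 ≡ 33; y = λ·(27 - 33) - 37 ≡ 9. → (33, 9)
4P: (33, 9) + (17, 18). λ = (18 - 9)/(17 - 33) ≡ 9/25 mod 41. 25⁻¹ ≡ 23 (mod 41), so λ ≡ 2.
  x = λ² - 33 - 17 = 4 - 50 ≡ 36; y = λ·(33 - 36) - 9 ≡ 26. → (36, 26)
5P: (36, 26) + (17, 18). λ = (18 - 26)/(17 - 36) ≡ 33/22 mod 41. 22⁻¹ ≡ 28 (mod 41), so λ ≡ 22.
  x = λ² - 36 - 17 = 484 - 53 ≡ 21; y = λ·(36 - 21) - 26 ≡ 17. → (21, 17)
6P: (21, 17) + (17, 18). λ = (18 - 17)/(17 - 21) ≡ 1/37 mod 41. 37⁻¹ ≡ 10 (mod 41) since 37·10 = 370 ≡ 1, so λ ≡ 10.
  x = λ² - 21 - 17 = 100 - 38 ≡ 21; y = λ·(21 - 21) - 17 ≡ 24. → (21, 24)
7P: (21, 24) + (17, 18). λ = (18 - 24)/(17 - 21) ≡ 35/37 mod 41. 37⁻¹ ≡ 10 (mod 41), so λ ≡ 22.
  x = λ² - 21 - 17 = 484 - 38 ≡ 36; y = λ·(21 - 36) - 24 ≡ 15. → (36, 15)
8P: (36, 15) + (17, 18). λ = (18 - 15)/(17 - 36) ≡ 3/22 mod 41. 22⁻¹ ≡ 28 (mod 41), so λ ≡ 2.
  x = λ² - 36 - 17 = 4 - 53 ≡ 33; y = λ·(36 - 33) - 15 ≡ 32. → (33, 32)
9P: (33, 32) + (17, 18). λ = (18 - 32)/(17 - 33) ≡ 27/25 mod 41. 25⁻¹ ≡ 23 (mod 41), so λ ≡ 6.
  x = λ² - 33 - 17 = 36 - 50 ≡ 27; y = λ·(33 - 27) - 32 ≡ 4. → (27, 4)
10P: (27, 4) + (17, 18). λ = (18 - 4)/(17 - 27) ≡ 14/31 mod 41. 31⁻¹ ≡ 4 (mod 41), so λ ≡ 15.
  x = λ² - 27 - 17 = 225 - 44 ≡ 17; y = λ·(27 - 17) - 4 ≡ 23. → (17, 23)
11P: (17, 23) + (17, 18): same x and y₁ ≡ -y₂, so the sum is O.
11P = O, so the order is 11.

11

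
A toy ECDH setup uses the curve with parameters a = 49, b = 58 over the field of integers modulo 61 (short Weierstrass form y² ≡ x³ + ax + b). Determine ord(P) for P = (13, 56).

2P: tangent at (13, 56): λ = (3·13² + 49)/(2·56) ≡ 7/51. 51⁻¹ ≡ 6 (mod 61), so λ ≡ 7·6 ≡ 42.
  x = λ² - 13 - 13 = 1764 - 26 ≡ 30; y = λ·(13 - 30) - 56 ≡ 23. → (30, 23)
3P: (30, 23) + (13, 56). λ = (56 - 23)/(13 - 30) ≡ 33/44 mod 61. 44⁻¹ ≡ 43 (mod 61), so λ ≡ 16.
  x = λ² - 30 - 13 = 256 - 43 ≡ 30; y = λ·(30 - 30) - 23 ≡ 38. → (30, 38)
4P: (30, 38) + (13, 56). λ = (56 - 38)/(13 - 30) ≡ 18/44 mod 61. 44⁻¹ ≡ 43 (mod 61) since 44·43 = 1892 ≡ 1, so λ ≡ 42.
  x = λ² - 30 - 13 = 1764 - 43 ≡ 13; y = λ·(30 - 13) - 38 ≡ 5. → (13, 5)
5P: (13, 5) + (13, 56): same x and y₁ ≡ -y₂, so the sum is O.
5P = O, so the order is 5.

5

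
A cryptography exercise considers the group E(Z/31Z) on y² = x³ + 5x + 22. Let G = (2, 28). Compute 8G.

(3, 8)

Double-and-add on 8 = (1000)₂. Start with G = (2, 28) for the leading 1-bit.
double: tangent at (2, 28): λ = (3·2² + 5)/(2·28) ≡ 17/25. 25⁻¹ ≡ 5 (mod 31), so λ ≡ 17·5 ≡ 23.
  x = λ² - 2 - 2 = 529 - 4 ≡ 29; y = λ·(2 - 29) - 28 ≡ 2. → (29, 2)
double: tangent at (29, 2): λ = (3·29² + 5)/(2·2) ≡ 17/4. 4⁻¹ ≡ 8 (mod 31), so λ ≡ 17·8 ≡ 12.
  x = λ² - 29 - 29 = 144 - 58 ≡ 24; y = λ·(29 - 24) - 2 ≡ 27. → (24, 27)
double: tangent at (24, 27): λ = (3·24² + 5)/(2·27) ≡ 28/23. 23⁻¹ ≡ 27 (mod 31), so λ ≡ 28·27 ≡ 12.
  x = λ² - 24 - 24 = 144 - 48 ≡ 3; y = λ·(24 - 3) - 27 ≡ 8. → (3, 8)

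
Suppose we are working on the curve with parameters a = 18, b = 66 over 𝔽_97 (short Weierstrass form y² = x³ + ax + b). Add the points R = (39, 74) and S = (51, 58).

(95, 33)

(39, 74) + (51, 58). λ = (58 - 74)/(51 - 39) ≡ 81/12 mod 97. 12⁻¹ ≡ 89 (mod 97), so λ ≡ 31.
  x = λ² - 39 - 51 = 961 - 90 ≡ 95; y = λ·(39 - 95) - 74 ≡ 33. → (95, 33)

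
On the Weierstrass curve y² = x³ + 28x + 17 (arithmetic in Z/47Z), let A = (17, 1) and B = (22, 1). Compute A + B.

(17, 1) + (22, 1). λ = (1 - 1)/(22 - 17) ≡ 0/5 mod 47. 5⁻¹ ≡ 19 (mod 47), so λ ≡ 0.
  x = λ² - 17 - 22 = 0 - 39 ≡ 8; y = λ·(17 - 8) - 1 ≡ 46. → (8, 46)

(8, 46)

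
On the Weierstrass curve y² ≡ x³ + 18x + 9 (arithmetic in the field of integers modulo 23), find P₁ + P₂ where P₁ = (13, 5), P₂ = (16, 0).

(7, 8)

(13, 5) + (16, 0). λ = (0 - 5)/(16 - 13) ≡ 18/3 mod 23. 3⁻¹ ≡ 8 (mod 23) since 3·8 = 24 ≡ 1, so λ ≡ 6.
  x = λ² - 13 - 16 = 36 - 29 ≡ 7; y = λ·(13 - 7) - 5 ≡ 8. → (7, 8)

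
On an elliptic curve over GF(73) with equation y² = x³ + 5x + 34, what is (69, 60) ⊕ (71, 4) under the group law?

(69, 60) + (71, 4). λ = (4 - 60)/(71 - 69) ≡ 17/2 mod 73. 2⁻¹ ≡ 37 (mod 73), so λ ≡ 45.
  x = λ² - 69 - 71 = 2025 - 140 ≡ 60; y = λ·(69 - 60) - 60 ≡ 53. → (60, 53)

(60, 53)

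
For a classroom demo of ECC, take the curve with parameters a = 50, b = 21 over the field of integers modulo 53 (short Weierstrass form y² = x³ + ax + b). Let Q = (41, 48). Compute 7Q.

Double-and-add on 7 = (111)₂. Start with Q = (41, 48) for the leading 1-bit.
double: tangent at (41, 48): λ = (3·41² + 50)/(2·48) ≡ 5/43. 43⁻¹ ≡ 37 (mod 53), so λ ≡ 5·37 ≡ 26.
  x = λ² - 41 - 41 = 676 - 82 ≡ 11; y = λ·(41 - 11) - 48 ≡ 43. → (11, 43)
add Q: (11, 43) + (41, 48). λ = (48 - 43)/(41 - 11) ≡ 5/30 mod 53. 30⁻¹ ≡ 23 (mod 53), so λ ≡ 9.
  x = λ² - 11 - 41 = 81 - 52 ≡ 29; y = λ·(11 - 29) - 43 ≡ 7. → (29, 7)
double: tangent at (29, 7): λ = (3·29² + 50)/(2·7) ≡ 29/14. 14⁻¹ ≡ 19 (mod 53), so λ ≡ 29·19 ≡ 21.
  x = λ² - 29 - 29 = 441 - 58 ≡ 12; y = λ·(29 - 12) - 7 ≡ 32. → (12, 32)
add Q: (12, 32) + (41, 48). λ = (48 - 32)/(41 - 12) ≡ 16/29 mod 53. 29⁻¹ ≡ 11 (mod 53) since 29·11 = 319 ≡ 1, so λ ≡ 17.
  x = λ² - 12 - 41 = 289 - 53 ≡ 24; y = λ·(12 - 24) - 32 ≡ 29. → (24, 29)

(24, 29)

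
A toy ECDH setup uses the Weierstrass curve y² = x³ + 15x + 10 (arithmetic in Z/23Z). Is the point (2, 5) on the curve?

y² = 5² ≡ 2; x³ + 15x + 10 = 48 ≡ 2 (mod 23). 2 = 2.

yes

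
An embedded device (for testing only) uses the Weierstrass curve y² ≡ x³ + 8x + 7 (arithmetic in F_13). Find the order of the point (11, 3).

2P: tangent at (11, 3): λ = (3·11² + 8)/(2·3) ≡ 7/6. 6⁻¹ ≡ 11 (mod 13), so λ ≡ 7·11 ≡ 12.
  x = λ² - 11 - 11 = 144 - 22 ≡ 5; y = λ·(11 - 5) - 3 ≡ 4. → (5, 4)
3P: (5, 4) + (11, 3). λ = (3 - 4)/(11 - 5) ≡ 12/6 mod 13. 6⁻¹ ≡ 11 (mod 13), so λ ≡ 2.
  x = λ² - 5 - 11 = 4 - 16 ≡ 1; y = λ·(5 - 1) - 4 ≡ 4. → (1, 4)
4P: (1, 4) + (11, 3). λ = (3 - 4)/(11 - 1) ≡ 12/10 mod 13. 10⁻¹ ≡ 4 (mod 13), so λ ≡ 9.
  x = λ² - 1 - 11 = 81 - 12 ≡ 4; y = λ·(1 - 4) - 4 ≡ 8. → (4, 8)
5P: (4, 8) + (11, 3). λ = (3 - 8)/(11 - 4) ≡ 8/7 mod 13. 7⁻¹ ≡ 2 (mod 13), so λ ≡ 3.
  x = λ² - 4 - 11 = 9 - 15 ≡ 7; y = λ·(4 - 7) - 8 ≡ 9. → (7, 9)
6P: (7, 9) + (11, 3). λ = (3 - 9)/(11 - 7) ≡ 7/4 mod 13. 4⁻¹ ≡ 10 (mod 13) since 4·10 = 40 ≡ 1, so λ ≡ 5.
  x = λ² - 7 - 11 = 25 - 18 ≡ 7; y = λ·(7 - 7) - 9 ≡ 4. → (7, 4)
7P: (7, 4) + (11, 3). λ = (3 - 4)/(11 - 7) ≡ 12/4 mod 13. 4⁻¹ ≡ 10 (mod 13), so λ ≡ 3.
  x = λ² - 7 - 11 = 9 - 18 ≡ 4; y = λ·(7 - 4) - 4 ≡ 5. → (4, 5)
8P: (4, 5) + (11, 3). λ = (3 - 5)/(11 - 4) ≡ 11/7 mod 13. 7⁻¹ ≡ 2 (mod 13), so λ ≡ 9.
  x = λ² - 4 - 11 = 81 - 15 ≡ 1; y = λ·(4 - 1) - 5 ≡ 9. → (1, 9)
9P: (1, 9) + (11, 3). λ = (3 - 9)/(11 - 1) ≡ 7/10 mod 13. 10⁻¹ ≡ 4 (mod 13) since 10·4 = 40 ≡ 1, so λ ≡ 2.
  x = λ² - 1 - 11 = 4 - 12 ≡ 5; y = λ·(1 - 5) - 9 ≡ 9. → (5, 9)
10P: (5, 9) + (11, 3). λ = (3 - 9)/(11 - 5) ≡ 7/6 mod 13. 6⁻¹ ≡ 11 (mod 13) since 6·11 = 66 ≡ 1, so λ ≡ 12.
  x = λ² - 5 - 11 = 144 - 16 ≡ 11; y = λ·(5 - 11) - 9 ≡ 10. → (11, 10)
11P: (11, 10) + (11, 3): same x and y₁ ≡ -y₂, so the sum is 𝒪.
11P = 𝒪, so the order is 11.

11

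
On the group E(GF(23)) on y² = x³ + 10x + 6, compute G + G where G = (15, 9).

(17, 12)

tangent at (15, 9): λ = (3·15² + 10)/(2·9) ≡ 18/18. 18⁻¹ ≡ 9 (mod 23), so λ ≡ 18·9 ≡ 1.
  x = λ² - 15 - 15 = 1 - 30 ≡ 17; y = λ·(15 - 17) - 9 ≡ 12. → (17, 12)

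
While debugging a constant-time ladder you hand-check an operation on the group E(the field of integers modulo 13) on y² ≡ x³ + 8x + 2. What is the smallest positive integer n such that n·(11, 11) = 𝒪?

5

2P: tangent at (11, 11): λ = (3·11² + 8)/(2·11) ≡ 7/9. 9⁻¹ ≡ 3 (mod 13) since 9·3 = 27 ≡ 1, so λ ≡ 7·3 ≡ 8.
  x = λ² - 11 - 11 = 64 - 22 ≡ 3; y = λ·(11 - 3) - 11 ≡ 1. → (3, 1)
3P: (3, 1) + (11, 11). λ = (11 - 1)/(11 - 3) ≡ 10/8 mod 13. 8⁻¹ ≡ 5 (mod 13), so λ ≡ 11.
  x = λ² - 3 - 11 = 121 - 14 ≡ 3; y = λ·(3 - 3) - 1 ≡ 12. → (3, 12)
4P: (3, 12) + (11, 11). λ = (11 - 12)/(11 - 3) ≡ 12/8 mod 13. 8⁻¹ ≡ 5 (mod 13), so λ ≡ 8.
  x = λ² - 3 - 11 = 64 - 14 ≡ 11; y = λ·(3 - 11) - 12 ≡ 2. → (11, 2)
5P: (11, 2) + (11, 11): same x and y₁ ≡ -y₂, so the sum is 𝒪.
5P = 𝒪, so the order is 5.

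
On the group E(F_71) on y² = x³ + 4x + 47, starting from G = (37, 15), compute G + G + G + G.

(50, 43)

Double-and-add on 4 = (100)₂. Start with G = (37, 15) for the leading 1-bit.
double: tangent at (37, 15): λ = (3·37² + 4)/(2·15) ≡ 64/30. 30⁻¹ ≡ 45 (mod 71) since 30·45 = 1350 ≡ 1, so λ ≡ 64·45 ≡ 40.
  x = λ² - 37 - 37 = 1600 - 74 ≡ 35; y = λ·(37 - 35) - 15 ≡ 65. → (35, 65)
double: tangent at (35, 65): λ = (3·35² + 4)/(2·65) ≡ 58/59. 59⁻¹ ≡ 65 (mod 71) since 59·65 = 3835 ≡ 1, so λ ≡ 58·65 ≡ 7.
  x = λ² - 35 - 35 = 49 - 70 ≡ 50; y = λ·(35 - 50) - 65 ≡ 43. → (50, 43)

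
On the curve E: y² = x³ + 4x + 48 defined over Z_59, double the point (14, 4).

(20, 24)

tangent at (14, 4): λ = (3·14² + 4)/(2·4) ≡ 2/8. 8⁻¹ ≡ 37 (mod 59) since 8·37 = 296 ≡ 1, so λ ≡ 2·37 ≡ 15.
  x = λ² - 14 - 14 = 225 - 28 ≡ 20; y = λ·(14 - 20) - 4 ≡ 24. → (20, 24)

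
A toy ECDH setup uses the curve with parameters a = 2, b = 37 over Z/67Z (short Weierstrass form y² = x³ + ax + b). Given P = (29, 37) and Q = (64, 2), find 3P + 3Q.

(30, 37)

First 3P:
Repeated addition: build up to 3P.
2P: tangent at (29, 37): λ = (3·29² + 2)/(2·37) ≡ 46/7. 7⁻¹ ≡ 48 (mod 67), so λ ≡ 46·48 ≡ 64.
  x = λ² - 29 - 29 = 4096 - 58 ≡ 18; y = λ·(29 - 18) - 37 ≡ 64. → (18, 64)
3P: (18, 64) + (29, 37). λ = (37 - 64)/(29 - 18) ≡ 40/11 mod 67. 11⁻¹ ≡ 61 (mod 67) since 11·61 = 671 ≡ 1, so λ ≡ 28.
  x = λ² - 18 - 29 = 784 - 47 ≡ 0; y = λ·(18 - 0) - 64 ≡ 38. → (0, 38)
3P = (0, 38).
Next 3Q:
Repeated addition: build up to 3Q.
2Q: tangent at (64, 2): λ = (3·64² + 2)/(2·2) ≡ 29/4. 4⁻¹ ≡ 17 (mod 67), so λ ≡ 29·17 ≡ 24.
  x = λ² - 64 - 64 = 576 - 128 ≡ 46; y = λ·(64 - 46) - 2 ≡ 28. → (46, 28)
3Q: (46, 28) + (64, 2). λ = (2 - 28)/(64 - 46) ≡ 41/18 mod 67. 18⁻¹ ≡ 41 (mod 67), so λ ≡ 6.
  x = λ² - 46 - 64 = 36 - 110 ≡ 60; y = λ·(46 - 60) - 28 ≡ 22. → (60, 22)
3Q = (60, 22).
Finally 3P + 3Q:
(0, 38) + (60, 22). λ = (22 - 38)/(60 - 0) ≡ 51/60 mod 67. 60⁻¹ ≡ 19 (mod 67) since 60·19 = 1140 ≡ 1, so λ ≡ 31.
  x = λ² - 0 - 60 = 961 - 60 ≡ 30; y = λ·(0 - 30) - 38 ≡ 37. → (30, 37)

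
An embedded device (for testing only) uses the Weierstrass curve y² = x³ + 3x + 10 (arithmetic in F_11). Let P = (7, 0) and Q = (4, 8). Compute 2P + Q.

(4, 8)

First 2P:
Repeated addition: build up to 2P.
2P: (7, 0) + (7, 0): same x and y₁ ≡ -y₂, so the sum is 𝒪.
2P = 𝒪.
Finally 2P + Q:
𝒪 + (4, 8) = (4, 8) (identity).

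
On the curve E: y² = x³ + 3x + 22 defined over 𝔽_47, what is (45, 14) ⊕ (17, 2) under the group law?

(13, 40)

(45, 14) + (17, 2). λ = (2 - 14)/(17 - 45) ≡ 35/19 mod 47. 19⁻¹ ≡ 5 (mod 47), so λ ≡ 34.
  x = λ² - 45 - 17 = 1156 - 62 ≡ 13; y = λ·(45 - 13) - 14 ≡ 40. → (13, 40)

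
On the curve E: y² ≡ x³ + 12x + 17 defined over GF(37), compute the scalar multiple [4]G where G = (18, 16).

(18, 21)

Double-and-add on 4 = (100)₂. Start with G = (18, 16) for the leading 1-bit.
double: tangent at (18, 16): λ = (3·18² + 12)/(2·16) ≡ 22/32. 32⁻¹ ≡ 22 (mod 37) since 32·22 = 704 ≡ 1, so λ ≡ 22·22 ≡ 3.
  x = λ² - 18 - 18 = 9 - 36 ≡ 10; y = λ·(18 - 10) - 16 ≡ 8. → (10, 8)
double: tangent at (10, 8): λ = (3·10² + 12)/(2·8) ≡ 16/16. 16⁻¹ ≡ 7 (mod 37), so λ ≡ 16·7 ≡ 1.
  x = λ² - 10 - 10 = 1 - 20 ≡ 18; y = λ·(10 - 18) - 8 ≡ 21. → (18, 21)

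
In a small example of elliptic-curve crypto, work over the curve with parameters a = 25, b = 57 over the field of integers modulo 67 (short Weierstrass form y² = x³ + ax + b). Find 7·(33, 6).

(59, 22)

Write G = (33, 6).
Repeated addition: build up to 7G.
2G: tangent at (33, 6): λ = (3·33² + 25)/(2·6) ≡ 9/12. 12⁻¹ ≡ 28 (mod 67), so λ ≡ 9·28 ≡ 51.
  x = λ² - 33 - 33 = 2601 - 66 ≡ 56; y = λ·(33 - 56) - 6 ≡ 27. → (56, 27)
3G: (56, 27) + (33, 6). λ = (6 - 27)/(33 - 56) ≡ 46/44 mod 67. 44⁻¹ ≡ 32 (mod 67), so λ ≡ 65.
  x = λ² - 56 - 33 = 4225 - 89 ≡ 49; y = λ·(56 - 49) - 27 ≡ 26. → (49, 26)
4G: (49, 26) + (33, 6). λ = (6 - 26)/(33 - 49) ≡ 47/51 mod 67. 51⁻¹ ≡ 46 (mod 67), so λ ≡ 18.
  x = λ² - 49 - 33 = 324 - 82 ≡ 41; y = λ·(49 - 41) - 26 ≡ 51. → (41, 51)
5G: (41, 51) + (33, 6). λ = (6 - 51)/(33 - 41) ≡ 22/59 mod 67. 59⁻¹ ≡ 25 (mod 67), so λ ≡ 14.
  x = λ² - 41 - 33 = 196 - 74 ≡ 55; y = λ·(41 - 55) - 51 ≡ 21. → (55, 21)
6G: (55, 21) + (33, 6). λ = (6 - 21)/(33 - 55) ≡ 52/45 mod 67. 45⁻¹ ≡ 3 (mod 67) since 45·3 = 135 ≡ 1, so λ ≡ 22.
  x = λ² - 55 - 33 = 484 - 88 ≡ 61; y = λ·(55 - 61) - 21 ≡ 48. → (61, 48)
7G: (61, 48) + (33, 6). λ = (6 - 48)/(33 - 61) ≡ 25/39 mod 67. 39⁻¹ ≡ 55 (mod 67), so λ ≡ 35.
  x = λ² - 61 - 33 = 1225 - 94 ≡ 59; y = λ·(61 - 59) - 48 ≡ 22. → (59, 22)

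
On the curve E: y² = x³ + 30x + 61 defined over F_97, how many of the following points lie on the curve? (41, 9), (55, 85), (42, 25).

(41, 9): 9² ≡ 81, rhs ≡ 81 → on.
(55, 85): 85² ≡ 47, rhs ≡ 82 → off.
(42, 25): 25² ≡ 43, rhs ≡ 40 → off.

1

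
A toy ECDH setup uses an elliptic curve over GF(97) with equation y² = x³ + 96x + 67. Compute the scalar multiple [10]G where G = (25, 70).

(83, 21)

Double-and-add on 10 = (1010)₂. Start with G = (25, 70) for the leading 1-bit.
double: tangent at (25, 70): λ = (3·25² + 96)/(2·70) ≡ 31/43. 43⁻¹ ≡ 88 (mod 97) since 43·88 = 3784 ≡ 1, so λ ≡ 31·88 ≡ 12.
  x = λ² - 25 - 25 = 144 - 50 ≡ 94; y = λ·(25 - 94) - 70 ≡ 72. → (94, 72)
double: tangent at (94, 72): λ = (3·94² + 96)/(2·72) ≡ 26/47. 47⁻¹ ≡ 64 (mod 97), so λ ≡ 26·64 ≡ 15.
  x = λ² - 94 - 94 = 225 - 188 ≡ 37; y = λ·(94 - 37) - 72 ≡ 7. → (37, 7)
add G: (37, 7) + (25, 70). λ = (70 - 7)/(25 - 37) ≡ 63/85 mod 97. 85⁻¹ ≡ 8 (mod 97) since 85·8 = 680 ≡ 1, so λ ≡ 19.
  x = λ² - 37 - 25 = 361 - 62 ≡ 8; y = λ·(37 - 8) - 7 ≡ 59. → (8, 59)
double: tangent at (8, 59): λ = (3·8² + 96)/(2·59) ≡ 94/21. 21⁻¹ ≡ 37 (mod 97) since 21·37 = 777 ≡ 1, so λ ≡ 94·37 ≡ 83.
  x = λ² - 8 - 8 = 6889 - 16 ≡ 83; y = λ·(8 - 83) - 59 ≡ 21. → (83, 21)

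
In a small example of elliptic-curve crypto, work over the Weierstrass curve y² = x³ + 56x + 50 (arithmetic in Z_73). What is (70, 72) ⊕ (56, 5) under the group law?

(70, 72) + (56, 5). λ = (5 - 72)/(56 - 70) ≡ 6/59 mod 73. 59⁻¹ ≡ 26 (mod 73), so λ ≡ 10.
  x = λ² - 70 - 56 = 100 - 126 ≡ 47; y = λ·(70 - 47) - 72 ≡ 12. → (47, 12)

(47, 12)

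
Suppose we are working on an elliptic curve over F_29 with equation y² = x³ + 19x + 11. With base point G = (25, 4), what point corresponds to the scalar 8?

Repeated addition: build up to 8G.
2G: tangent at (25, 4): λ = (3·25² + 19)/(2·4) ≡ 9/8. 8⁻¹ ≡ 11 (mod 29), so λ ≡ 9·11 ≡ 12.
  x = λ² - 25 - 25 = 144 - 50 ≡ 7; y = λ·(25 - 7) - 4 ≡ 9. → (7, 9)
3G: (7, 9) + (25, 4). λ = (4 - 9)/(25 - 7) ≡ 24/18 mod 29. 18⁻¹ ≡ 21 (mod 29), so λ ≡ 11.
  x = λ² - 7 - 25 = 121 - 32 ≡ 2; y = λ·(7 - 2) - 9 ≡ 17. → (2, 17)
4G: (2, 17) + (25, 4). λ = (4 - 17)/(25 - 2) ≡ 16/23 mod 29. 23⁻¹ ≡ 24 (mod 29) since 23·24 = 552 ≡ 1, so λ ≡ 7.
  x = λ² - 2 - 25 = 49 - 27 ≡ 22; y = λ·(2 - 22) - 17 ≡ 17. → (22, 17)
5G: (22, 17) + (25, 4). λ = (4 - 17)/(25 - 22) ≡ 16/3 mod 29. 3⁻¹ ≡ 10 (mod 29), so λ ≡ 15.
  x = λ² - 22 - 25 = 225 - 47 ≡ 4; y = λ·(22 - 4) - 17 ≡ 21. → (4, 21)
6G: (4, 21) + (25, 4). λ = (4 - 21)/(25 - 4) ≡ 12/21 mod 29. 21⁻¹ ≡ 18 (mod 29), so λ ≡ 13.
  x = λ² - 4 - 25 = 169 - 29 ≡ 24; y = λ·(4 - 24) - 21 ≡ 9. → (24, 9)
7G: (24, 9) + (25, 4). λ = (4 - 9)/(25 - 24) ≡ 24/1 mod 29. 1⁻¹ ≡ 1 (mod 29) since 1·1 = 1 ≡ 1, so λ ≡ 24.
  x = λ² - 24 - 25 = 576 - 49 ≡ 5; y = λ·(24 - 5) - 9 ≡ 12. → (5, 12)
8G: (5, 12) + (25, 4). λ = (4 - 12)/(25 - 5) ≡ 21/20 mod 29. 20⁻¹ ≡ 16 (mod 29), so λ ≡ 17.
  x = λ² - 5 - 25 = 289 - 30 ≡ 27; y = λ·(5 - 27) - 12 ≡ 20. → (27, 20)

(27, 20)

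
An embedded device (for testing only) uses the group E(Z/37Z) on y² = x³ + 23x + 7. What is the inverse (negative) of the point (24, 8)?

-(24, 8) = (24, -8 mod 37) = (24, 29).

(24, 29)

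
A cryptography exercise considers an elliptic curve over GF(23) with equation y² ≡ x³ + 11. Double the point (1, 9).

tangent at (1, 9): λ = (3·1² + 0)/(2·9) ≡ 3/18. 18⁻¹ ≡ 9 (mod 23), so λ ≡ 3·9 ≡ 4.
  x = λ² - 1 - 1 = 16 - 2 ≡ 14; y = λ·(1 - 14) - 9 ≡ 8. → (14, 8)

(14, 8)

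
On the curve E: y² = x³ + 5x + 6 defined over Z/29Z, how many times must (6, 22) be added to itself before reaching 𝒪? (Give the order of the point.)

9

2P: tangent at (6, 22): λ = (3·6² + 5)/(2·22) ≡ 26/15. 15⁻¹ ≡ 2 (mod 29) since 15·2 = 30 ≡ 1, so λ ≡ 26·2 ≡ 23.
  x = λ² - 6 - 6 = 529 - 12 ≡ 24; y = λ·(6 - 24) - 22 ≡ 28. → (24, 28)
3P: (24, 28) + (6, 22). λ = (22 - 28)/(6 - 24) ≡ 23/11 mod 29. 11⁻¹ ≡ 8 (mod 29) since 11·8 = 88 ≡ 1, so λ ≡ 10.
  x = λ² - 24 - 6 = 100 - 30 ≡ 12; y = λ·(24 - 12) - 28 ≡ 5. → (12, 5)
4P: (12, 5) + (6, 22). λ = (22 - 5)/(6 - 12) ≡ 17/23 mod 29. 23⁻¹ ≡ 24 (mod 29), so λ ≡ 2.
  x = λ² - 12 - 6 = 4 - 18 ≡ 15; y = λ·(12 - 15) - 5 ≡ 18. → (15, 18)
5P: (15, 18) + (6, 22). λ = (22 - 18)/(6 - 15) ≡ 4/20 mod 29. 20⁻¹ ≡ 16 (mod 29) since 20·16 = 320 ≡ 1, so λ ≡ 6.
  x = λ² - 15 - 6 = 36 - 21 ≡ 15; y = λ·(15 - 15) - 18 ≡ 11. → (15, 11)
6P: (15, 11) + (6, 22). λ = (22 - 11)/(6 - 15) ≡ 11/20 mod 29. 20⁻¹ ≡ 16 (mod 29), so λ ≡ 2.
  x = λ² - 15 - 6 = 4 - 21 ≡ 12; y = λ·(15 - 12) - 11 ≡ 24. → (12, 24)
7P: (12, 24) + (6, 22). λ = (22 - 24)/(6 - 12) ≡ 27/23 mod 29. 23⁻¹ ≡ 24 (mod 29), so λ ≡ 10.
  x = λ² - 12 - 6 = 100 - 18 ≡ 24; y = λ·(12 - 24) - 24 ≡ 1. → (24, 1)
8P: (24, 1) + (6, 22). λ = (22 - 1)/(6 - 24) ≡ 21/11 mod 29. 11⁻¹ ≡ 8 (mod 29), so λ ≡ 23.
  x = λ² - 24 - 6 = 529 - 30 ≡ 6; y = λ·(24 - 6) - 1 ≡ 7. → (6, 7)
9P: (6, 7) + (6, 22): same x and y₁ ≡ -y₂, so the sum is 𝒪.
9P = 𝒪, so the order is 9.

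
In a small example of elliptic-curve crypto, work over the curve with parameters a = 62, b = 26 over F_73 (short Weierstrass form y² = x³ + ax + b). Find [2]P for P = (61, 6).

tangent at (61, 6): λ = (3·61² + 62)/(2·6) ≡ 56/12. 12⁻¹ ≡ 67 (mod 73), so λ ≡ 56·67 ≡ 29.
  x = λ² - 61 - 61 = 841 - 122 ≡ 62; y = λ·(61 - 62) - 6 ≡ 38. → (62, 38)

(62, 38)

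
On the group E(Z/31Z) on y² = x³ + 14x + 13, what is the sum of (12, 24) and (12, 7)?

The two points share x = 12 and their y-coordinates satisfy 24 + 7 ≡ 0 (mod 31), so they are inverses. Their sum is O.

O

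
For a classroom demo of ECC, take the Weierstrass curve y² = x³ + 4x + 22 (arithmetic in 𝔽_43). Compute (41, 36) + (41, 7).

The two points share x = 41 and their y-coordinates satisfy 36 + 7 ≡ 0 (mod 43), so they are inverses. Their sum is O.

O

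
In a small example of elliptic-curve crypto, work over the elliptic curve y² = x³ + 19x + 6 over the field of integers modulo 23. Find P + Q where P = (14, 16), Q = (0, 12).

(18, 19)

(14, 16) + (0, 12). λ = (12 - 16)/(0 - 14) ≡ 19/9 mod 23. 9⁻¹ ≡ 18 (mod 23), so λ ≡ 20.
  x = λ² - 14 - 0 = 400 - 14 ≡ 18; y = λ·(14 - 18) - 16 ≡ 19. → (18, 19)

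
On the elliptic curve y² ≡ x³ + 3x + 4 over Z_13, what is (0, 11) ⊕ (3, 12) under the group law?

(0, 11) + (3, 12). λ = (12 - 11)/(3 - 0) ≡ 1/3 mod 13. 3⁻¹ ≡ 9 (mod 13) since 3·9 = 27 ≡ 1, so λ ≡ 9.
  x = λ² - 0 - 3 = 81 - 3 ≡ 0; y = λ·(0 - 0) - 11 ≡ 2. → (0, 2)

(0, 2)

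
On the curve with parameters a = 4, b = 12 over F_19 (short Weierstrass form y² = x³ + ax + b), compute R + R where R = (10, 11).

tangent at (10, 11): λ = (3·10² + 4)/(2·11) ≡ 0/3. 3⁻¹ ≡ 13 (mod 19), so λ ≡ 0·13 ≡ 0.
  x = λ² - 10 - 10 = 0 - 20 ≡ 18; y = λ·(10 - 18) - 11 ≡ 8. → (18, 8)

(18, 8)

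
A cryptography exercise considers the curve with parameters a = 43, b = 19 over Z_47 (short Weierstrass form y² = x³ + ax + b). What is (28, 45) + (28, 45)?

(3, 38)

tangent at (28, 45): λ = (3·28² + 43)/(2·45) ≡ 45/43. 43⁻¹ ≡ 35 (mod 47), so λ ≡ 45·35 ≡ 24.
  x = λ² - 28 - 28 = 576 - 56 ≡ 3; y = λ·(28 - 3) - 45 ≡ 38. → (3, 38)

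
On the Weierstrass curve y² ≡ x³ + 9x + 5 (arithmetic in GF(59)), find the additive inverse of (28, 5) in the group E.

(28, 54)

-(28, 5) = (28, -5 mod 59) = (28, 54).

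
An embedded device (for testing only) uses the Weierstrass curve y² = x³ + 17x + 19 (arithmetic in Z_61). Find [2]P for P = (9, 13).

(21, 50)

tangent at (9, 13): λ = (3·9² + 17)/(2·13) ≡ 16/26. 26⁻¹ ≡ 54 (mod 61), so λ ≡ 16·54 ≡ 10.
  x = λ² - 9 - 9 = 100 - 18 ≡ 21; y = λ·(9 - 21) - 13 ≡ 50. → (21, 50)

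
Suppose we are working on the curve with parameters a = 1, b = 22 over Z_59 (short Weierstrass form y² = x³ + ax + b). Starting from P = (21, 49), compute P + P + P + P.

(39, 12)

Double-and-add on 4 = (100)₂. Start with P = (21, 49) for the leading 1-bit.
double: tangent at (21, 49): λ = (3·21² + 1)/(2·49) ≡ 26/39. 39⁻¹ ≡ 56 (mod 59) since 39·56 = 2184 ≡ 1, so λ ≡ 26·56 ≡ 40.
  x = λ² - 21 - 21 = 1600 - 42 ≡ 24; y = λ·(21 - 24) - 49 ≡ 8. → (24, 8)
double: tangent at (24, 8): λ = (3·24² + 1)/(2·8) ≡ 18/16. 16⁻¹ ≡ 48 (mod 59) since 16·48 = 768 ≡ 1, so λ ≡ 18·48 ≡ 38.
  x = λ² - 24 - 24 = 1444 - 48 ≡ 39; y = λ·(24 - 39) - 8 ≡ 12. → (39, 12)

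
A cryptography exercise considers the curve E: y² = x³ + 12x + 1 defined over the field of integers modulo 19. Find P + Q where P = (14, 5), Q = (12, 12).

(10, 0)

(14, 5) + (12, 12). λ = (12 - 5)/(12 - 14) ≡ 7/17 mod 19. 17⁻¹ ≡ 9 (mod 19), so λ ≡ 6.
  x = λ² - 14 - 12 = 36 - 26 ≡ 10; y = λ·(14 - 10) - 5 ≡ 0. → (10, 0)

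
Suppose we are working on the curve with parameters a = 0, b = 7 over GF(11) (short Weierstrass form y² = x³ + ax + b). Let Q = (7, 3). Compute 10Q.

(6, 6)

Double-and-add on 10 = (1010)₂. Start with Q = (7, 3) for the leading 1-bit.
double: tangent at (7, 3): λ = (3·7² + 0)/(2·3) ≡ 4/6. 6⁻¹ ≡ 2 (mod 11) since 6·2 = 12 ≡ 1, so λ ≡ 4·2 ≡ 8.
  x = λ² - 7 - 7 = 64 - 14 ≡ 6; y = λ·(7 - 6) - 3 ≡ 5. → (6, 5)
double: tangent at (6, 5): λ = (3·6² + 0)/(2·5) ≡ 9/10. 10⁻¹ ≡ 10 (mod 11), so λ ≡ 9·10 ≡ 2.
  x = λ² - 6 - 6 = 4 - 12 ≡ 3; y = λ·(6 - 3) - 5 ≡ 1. → (3, 1)
add Q: (3, 1) + (7, 3). λ = (3 - 1)/(7 - 3) ≡ 2/4 mod 11. 4⁻¹ ≡ 3 (mod 11) since 4·3 = 12 ≡ 1, so λ ≡ 6.
  x = λ² - 3 - 7 = 36 - 10 ≡ 4; y = λ·(3 - 4) - 1 ≡ 4. → (4, 4)
double: tangent at (4, 4): λ = (3·4² + 0)/(2·4) ≡ 4/8. 8⁻¹ ≡ 7 (mod 11), so λ ≡ 4·7 ≡ 6.
  x = λ² - 4 - 4 = 36 - 8 ≡ 6; y = λ·(4 - 6) - 4 ≡ 6. → (6, 6)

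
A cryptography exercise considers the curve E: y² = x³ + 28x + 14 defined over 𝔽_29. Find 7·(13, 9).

(8, 5)

Write G = (13, 9).
Double-and-add on 7 = (111)₂. Start with G = (13, 9) for the leading 1-bit.
double: tangent at (13, 9): λ = (3·13² + 28)/(2·9) ≡ 13/18. 18⁻¹ ≡ 21 (mod 29) since 18·21 = 378 ≡ 1, so λ ≡ 13·21 ≡ 12.
  x = λ² - 13 - 13 = 144 - 26 ≡ 2; y = λ·(13 - 2) - 9 ≡ 7. → (2, 7)
add G: (2, 7) + (13, 9). λ = (9 - 7)/(13 - 2) ≡ 2/11 mod 29. 11⁻¹ ≡ 8 (mod 29) since 11·8 = 88 ≡ 1, so λ ≡ 16.
  x = λ² - 2 - 13 = 256 - 15 ≡ 9; y = λ·(2 - 9) - 7 ≡ 26. → (9, 26)
double: tangent at (9, 26): λ = (3·9² + 28)/(2·26) ≡ 10/23. 23⁻¹ ≡ 24 (mod 29), so λ ≡ 10·24 ≡ 8.
  x = λ² - 9 - 9 = 64 - 18 ≡ 17; y = λ·(9 - 17) - 26 ≡ 26. → (17, 26)
add G: (17, 26) + (13, 9). λ = (9 - 26)/(13 - 17) ≡ 12/25 mod 29. 25⁻¹ ≡ 7 (mod 29) since 25·7 = 175 ≡ 1, so λ ≡ 26.
  x = λ² - 17 - 13 = 676 - 30 ≡ 8; y = λ·(17 - 8) - 26 ≡ 5. → (8, 5)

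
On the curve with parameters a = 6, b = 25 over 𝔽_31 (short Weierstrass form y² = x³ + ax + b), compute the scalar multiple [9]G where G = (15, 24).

Repeated addition: build up to 9G.
2G: tangent at (15, 24): λ = (3·15² + 6)/(2·24) ≡ 30/17. 17⁻¹ ≡ 11 (mod 31) since 17·11 = 187 ≡ 1, so λ ≡ 30·11 ≡ 20.
  x = λ² - 15 - 15 = 400 - 30 ≡ 29; y = λ·(15 - 29) - 24 ≡ 6. → (29, 6)
3G: (29, 6) + (15, 24). λ = (24 - 6)/(15 - 29) ≡ 18/17 mod 31. 17⁻¹ ≡ 11 (mod 31), so λ ≡ 12.
  x = λ² - 29 - 15 = 144 - 44 ≡ 7; y = λ·(29 - 7) - 6 ≡ 10. → (7, 10)
4G: (7, 10) + (15, 24). λ = (24 - 10)/(15 - 7) ≡ 14/8 mod 31. 8⁻¹ ≡ 4 (mod 31) since 8·4 = 32 ≡ 1, so λ ≡ 25.
  x = λ² - 7 - 15 = 625 - 22 ≡ 14; y = λ·(7 - 14) - 10 ≡ 1. → (14, 1)
5G: (14, 1) + (15, 24). λ = (24 - 1)/(15 - 14) ≡ 23/1 mod 31. 1⁻¹ ≡ 1 (mod 31), so λ ≡ 23.
  x = λ² - 14 - 15 = 529 - 29 ≡ 4; y = λ·(14 - 4) - 1 ≡ 12. → (4, 12)
6G: (4, 12) + (15, 24). λ = (24 - 12)/(15 - 4) ≡ 12/11 mod 31. 11⁻¹ ≡ 17 (mod 31), so λ ≡ 18.
  x = λ² - 4 - 15 = 324 - 19 ≡ 26; y = λ·(4 - 26) - 12 ≡ 26. → (26, 26)
7G: (26, 26) + (15, 24). λ = (24 - 26)/(15 - 26) ≡ 29/20 mod 31. 20⁻¹ ≡ 14 (mod 31) since 20·14 = 280 ≡ 1, so λ ≡ 3.
  x = λ² - 26 - 15 = 9 - 41 ≡ 30; y = λ·(26 - 30) - 26 ≡ 24. → (30, 24)
8G: (30, 24) + (15, 24). λ = (24 - 24)/(15 - 30) ≡ 0/16 mod 31. 16⁻¹ ≡ 2 (mod 31), so λ ≡ 0.
  x = λ² - 30 - 15 = 0 - 45 ≡ 17; y = λ·(30 - 17) - 24 ≡ 7. → (17, 7)
9G: (17, 7) + (15, 24). λ = (24 - 7)/(15 - 17) ≡ 17/29 mod 31. 29⁻¹ ≡ 15 (mod 31), so λ ≡ 7.
  x = λ² - 17 - 15 = 49 - 32 ≡ 17; y = λ·(17 - 17) - 7 ≡ 24. → (17, 24)

(17, 24)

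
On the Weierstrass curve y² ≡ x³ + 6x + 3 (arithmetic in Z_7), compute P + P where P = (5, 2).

tangent at (5, 2): λ = (3·5² + 6)/(2·2) ≡ 4/4. 4⁻¹ ≡ 2 (mod 7), so λ ≡ 4·2 ≡ 1.
  x = λ² - 5 - 5 = 1 - 10 ≡ 5; y = λ·(5 - 5) - 2 ≡ 5. → (5, 5)

(5, 5)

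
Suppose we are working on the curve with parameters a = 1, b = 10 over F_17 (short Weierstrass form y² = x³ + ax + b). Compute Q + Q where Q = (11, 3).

(11, 14)

tangent at (11, 3): λ = (3·11² + 1)/(2·3) ≡ 7/6. 6⁻¹ ≡ 3 (mod 17), so λ ≡ 7·3 ≡ 4.
  x = λ² - 11 - 11 = 16 - 22 ≡ 11; y = λ·(11 - 11) - 3 ≡ 14. → (11, 14)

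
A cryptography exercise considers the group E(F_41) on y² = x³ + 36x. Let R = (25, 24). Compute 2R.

(23, 30)

tangent at (25, 24): λ = (3·25² + 36)/(2·24) ≡ 25/7. 7⁻¹ ≡ 6 (mod 41), so λ ≡ 25·6 ≡ 27.
  x = λ² - 25 - 25 = 729 - 50 ≡ 23; y = λ·(25 - 23) - 24 ≡ 30. → (23, 30)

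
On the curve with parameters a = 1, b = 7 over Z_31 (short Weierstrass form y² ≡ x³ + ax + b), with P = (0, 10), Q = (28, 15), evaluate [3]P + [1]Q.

(30, 6)

First 3P:
Repeated addition: build up to 3P.
2P: tangent at (0, 10): λ = (3·0² + 1)/(2·10) ≡ 1/20. 20⁻¹ ≡ 14 (mod 31), so λ ≡ 1·14 ≡ 14.
  x = λ² - 0 - 0 = 196 - 0 ≡ 10; y = λ·(0 - 10) - 10 ≡ 5. → (10, 5)
3P: (10, 5) + (0, 10). λ = (10 - 5)/(0 - 10) ≡ 5/21 mod 31. 21⁻¹ ≡ 3 (mod 31), so λ ≡ 15.
  x = λ² - 10 - 0 = 225 - 10 ≡ 29; y = λ·(10 - 29) - 5 ≡ 20. → (29, 20)
3P = (29, 20).
Finally 3P + Q:
(29, 20) + (28, 15). λ = (15 - 20)/(28 - 29) ≡ 26/30 mod 31. 30⁻¹ ≡ 30 (mod 31) since 30·30 = 900 ≡ 1, so λ ≡ 5.
  x = λ² - 29 - 28 = 25 - 57 ≡ 30; y = λ·(29 - 30) - 20 ≡ 6. → (30, 6)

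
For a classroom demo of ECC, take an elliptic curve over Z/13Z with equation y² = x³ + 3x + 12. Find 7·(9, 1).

(7, 8)

Write P = (9, 1).
Double-and-add on 7 = (111)₂. Start with P = (9, 1) for the leading 1-bit.
double: tangent at (9, 1): λ = (3·9² + 3)/(2·1) ≡ 12/2. 2⁻¹ ≡ 7 (mod 13), so λ ≡ 12·7 ≡ 6.
  x = λ² - 9 - 9 = 36 - 18 ≡ 5; y = λ·(9 - 5) - 1 ≡ 10. → (5, 10)
add P: (5, 10) + (9, 1). λ = (1 - 10)/(9 - 5) ≡ 4/4 mod 13. 4⁻¹ ≡ 10 (mod 13) since 4·10 = 40 ≡ 1, so λ ≡ 1.
  x = λ² - 5 - 9 = 1 - 14 ≡ 0; y = λ·(5 - 0) - 10 ≡ 8. → (0, 8)
double: tangent at (0, 8): λ = (3·0² + 3)/(2·8) ≡ 3/3. 3⁻¹ ≡ 9 (mod 13), so λ ≡ 3·9 ≡ 1.
  x = λ² - 0 - 0 = 1 - 0 ≡ 1; y = λ·(0 - 1) - 8 ≡ 4. → (1, 4)
add P: (1, 4) + (9, 1). λ = (1 - 4)/(9 - 1) ≡ 10/8 mod 13. 8⁻¹ ≡ 5 (mod 13), so λ ≡ 11.
  x = λ² - 1 - 9 = 121 - 10 ≡ 7; y = λ·(1 - 7) - 4 ≡ 8. → (7, 8)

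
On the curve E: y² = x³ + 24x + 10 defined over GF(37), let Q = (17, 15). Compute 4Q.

Double-and-add on 4 = (100)₂. Start with Q = (17, 15) for the leading 1-bit.
double: tangent at (17, 15): λ = (3·17² + 24)/(2·15) ≡ 3/30. 30⁻¹ ≡ 21 (mod 37), so λ ≡ 3·21 ≡ 26.
  x = λ² - 17 - 17 = 676 - 34 ≡ 13; y = λ·(17 - 13) - 15 ≡ 15. → (13, 15)
double: tangent at (13, 15): λ = (3·13² + 24)/(2·15) ≡ 13/30. 30⁻¹ ≡ 21 (mod 37) since 30·21 = 630 ≡ 1, so λ ≡ 13·21 ≡ 14.
  x = λ² - 13 - 13 = 196 - 26 ≡ 22; y = λ·(13 - 22) - 15 ≡ 7. → (22, 7)

(22, 7)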